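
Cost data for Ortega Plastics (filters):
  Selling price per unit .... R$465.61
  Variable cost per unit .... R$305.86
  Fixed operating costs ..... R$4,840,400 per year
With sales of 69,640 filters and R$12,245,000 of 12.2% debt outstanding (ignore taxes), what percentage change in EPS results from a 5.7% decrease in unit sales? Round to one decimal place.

-13.2%

Contribution at this volume is 69,640 × R$159.75 = R$11,124,990.00.
Operating income = contribution − fixed costs = R$11,124,990.00 − R$4,840,400 = R$6,284,590.00.
After interest of R$1,493,890.00, pre-tax earnings = R$4,790,700.00.
DCL = total CM / (EBIT − I) = R$11,124,990.00 / R$4,790,700.00 = 2.3222.
%ΔEPS = DCL × %ΔSales = 2.3222 × -5.7% = -13.2%.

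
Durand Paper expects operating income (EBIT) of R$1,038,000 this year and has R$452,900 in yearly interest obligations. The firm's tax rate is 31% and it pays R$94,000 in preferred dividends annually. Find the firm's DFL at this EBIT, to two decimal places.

2.31

Interest = R$452,900.00.
Pre-tax preferred-dividend burden = R$94,000 ÷ (1 − 0.31) = R$136,231.88.
DFL = EBIT ÷ [EBIT − I − D_p/(1−t)] = R$1,038,000 ÷ [R$1,038,000 − R$452,900.00 − R$136,231.88] = R$1,038,000 ÷ R$448,868.12 = 2.3125.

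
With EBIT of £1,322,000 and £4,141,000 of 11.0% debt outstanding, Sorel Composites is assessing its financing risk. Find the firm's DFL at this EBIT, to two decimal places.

1.53

Interest = £455,510.00.
Degree of financial leverage = EBIT / (EBIT − interest) = £1,322,000 / £866,490.00 = 1.5257.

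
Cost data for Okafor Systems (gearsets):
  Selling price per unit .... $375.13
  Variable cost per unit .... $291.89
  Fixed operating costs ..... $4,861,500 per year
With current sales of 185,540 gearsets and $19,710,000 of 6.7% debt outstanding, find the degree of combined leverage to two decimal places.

1.67

Total contribution margin = 185,540 × $83.24 = $15,444,349.60.
Operating income = contribution − fixed costs = $15,444,349.60 − $4,861,500 = $10,582,849.60. Interest = $1,320,570.00.
DOL = $15,444,349.60 ÷ $10,582,849.60 = 1.4594; DFL = $10,582,849.60 ÷ $9,262,279.60 = 1.1426.
Combined leverage = 1.4594 × 1.1426 = 1.6675.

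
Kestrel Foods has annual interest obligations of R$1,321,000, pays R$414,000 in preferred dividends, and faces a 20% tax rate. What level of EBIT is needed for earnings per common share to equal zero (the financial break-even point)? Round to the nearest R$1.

R$1,838,500

Grossing the preferred dividend up to pre-tax terms: R$414,000 / (1 − 0.20) = R$517,500.00.
Financial break-even EBIT = interest + D_p ÷ (1 − t) = R$1,321,000 + R$517,500.00 = R$1,838,500.00.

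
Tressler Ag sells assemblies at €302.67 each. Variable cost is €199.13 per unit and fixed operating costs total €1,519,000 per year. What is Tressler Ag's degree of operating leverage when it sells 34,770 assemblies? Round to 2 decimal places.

1.73

At 34,770 units, contribution = 34,770 × €103.54 = €3,600,085.80.
Subtracting fixed costs: EBIT = €3,600,085.80 − €1,519,000 = €2,081,085.80.
So DOL = total CM / EBIT = €3,600,085.80 / €2,081,085.80 = 1.7299.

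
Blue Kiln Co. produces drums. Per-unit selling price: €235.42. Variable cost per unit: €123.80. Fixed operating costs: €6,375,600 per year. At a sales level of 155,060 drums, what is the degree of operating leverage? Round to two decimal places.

Total contribution margin = 155,060 × €111.62 = €17,307,797.20.
Subtracting fixed costs: EBIT = €17,307,797.20 − €6,375,600 = €10,932,197.20.
DOL = contribution ÷ EBIT = €17,307,797.20 ÷ €10,932,197.20 = 1.5832.

1.58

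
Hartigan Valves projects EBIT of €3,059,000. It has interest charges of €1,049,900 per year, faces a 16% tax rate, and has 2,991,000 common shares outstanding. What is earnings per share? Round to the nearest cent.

Pre-tax income = €3,059,000 − €1,049,900.00 = €2,009,100.00.
Net income = €2,009,100.00 × (1 − 0.16) = €1,687,644.00.
EPS = €1,687,644.00 ÷ 2,991,000 = €0.56.

€0.56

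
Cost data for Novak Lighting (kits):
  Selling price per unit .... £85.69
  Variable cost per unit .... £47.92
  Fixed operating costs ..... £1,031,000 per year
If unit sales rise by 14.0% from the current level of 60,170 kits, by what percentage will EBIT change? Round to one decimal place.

Total contribution margin = 60,170 × £37.77 = £2,272,620.90.
EBIT = £2,272,620.90 − £1,031,000 = £1,241,620.90.
So DOL = total CM / EBIT = £2,272,620.90 / £1,241,620.90 = 1.8304.
Operating income changes by 1.8304 × +14.0% = +25.6%.

+25.6%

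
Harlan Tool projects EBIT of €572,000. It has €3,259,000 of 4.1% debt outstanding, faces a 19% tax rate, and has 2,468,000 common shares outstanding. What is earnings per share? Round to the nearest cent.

Interest = €133,619.00, so EBT = €572,000 − €133,619.00 = €438,381.00.
Net income = €438,381.00 × (1 − 0.19) = €355,088.61.
Per share: €355,088.61 / 2,468,000 shares = €0.14.

€0.14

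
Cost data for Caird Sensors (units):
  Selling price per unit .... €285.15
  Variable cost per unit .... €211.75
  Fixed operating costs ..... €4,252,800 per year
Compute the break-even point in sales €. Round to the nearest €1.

€16,521,607

Contribution margin per unit = €285.15 − €211.75 = €73.40, a CM ratio of €73.40 ÷ €285.15 = 0.2574.
Break-even sales = FC ÷ CM ratio = €4,252,800 × €285.15 / €73.40 = €16,521,607.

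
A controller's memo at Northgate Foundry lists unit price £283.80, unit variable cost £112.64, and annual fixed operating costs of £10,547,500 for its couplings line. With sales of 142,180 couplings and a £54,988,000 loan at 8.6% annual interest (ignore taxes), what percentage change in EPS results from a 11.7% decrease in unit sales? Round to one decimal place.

At 142,180 units, contribution = 142,180 × £171.16 = £24,335,528.80.
EBIT = £24,335,528.80 − £10,547,500 = £13,788,028.80.
Interest = £4,728,968.00, so EBIT − I = £9,059,060.80.
DCL = total CM / (EBIT − I) = £24,335,528.80 / £9,059,060.80 = 2.6863.
EPS therefore changes by 2.6863 × (-11.7%) = -31.4%.

-31.4%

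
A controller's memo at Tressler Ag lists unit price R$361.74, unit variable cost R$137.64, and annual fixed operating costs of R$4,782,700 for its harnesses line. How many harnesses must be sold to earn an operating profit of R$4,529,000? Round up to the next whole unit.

41,552 harnesses

Contribution margin per unit = R$361.74 − R$137.64 = R$224.10.
Units = (FC + target) / CM = (R$4,782,700 + R$4,529,000) / R$224.10 = 41,551.54, so 41,552 harnesses.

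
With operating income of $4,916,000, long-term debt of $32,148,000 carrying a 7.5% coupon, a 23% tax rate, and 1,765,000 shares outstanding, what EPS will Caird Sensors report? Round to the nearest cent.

$1.09

Interest = $2,411,100.00, so EBT = $4,916,000 − $2,411,100.00 = $2,504,900.00.
Net income = $2,504,900.00 × (1 − 0.23) = $1,928,773.00.
Per share: $1,928,773.00 / 1,765,000 shares = $1.09.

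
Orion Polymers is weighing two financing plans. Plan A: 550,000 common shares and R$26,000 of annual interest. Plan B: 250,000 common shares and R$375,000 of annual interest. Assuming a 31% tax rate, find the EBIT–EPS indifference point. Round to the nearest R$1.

Set EPS_A = EPS_B: (EBIT − R$26,000)(1 − 0.31) ÷ 550,000 = (EBIT − R$375,000)(1 − 0.31) ÷ 250,000.
The (1 − t) factor cancels: (EBIT − 26,000) × 250,000 = (EBIT − 375,000) × 550,000.
Solving, EBIT = (375,000·550,000 − 26,000·250,000) / (550,000 − 250,000) = 199,750,000,000 / 300,000 = 665,833.33.

R$665,833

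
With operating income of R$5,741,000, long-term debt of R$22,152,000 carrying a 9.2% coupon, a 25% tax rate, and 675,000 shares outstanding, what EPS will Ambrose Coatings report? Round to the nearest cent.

Pre-tax income = R$5,741,000 − R$2,037,984.00 = R$3,703,016.00.
Net income = R$3,703,016.00 × (1 − 0.25) = R$2,777,262.00.
EPS = R$2,777,262.00 ÷ 675,000 = R$4.11.

R$4.11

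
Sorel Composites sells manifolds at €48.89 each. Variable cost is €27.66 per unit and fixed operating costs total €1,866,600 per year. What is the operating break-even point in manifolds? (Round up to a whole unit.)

Unit CM = price − variable cost = €48.89 − €27.66 = €21.23.
Break-even Q = €1,866,600 / €21.23 = 87,922.75 → 87,923 manifolds.

87,923 manifolds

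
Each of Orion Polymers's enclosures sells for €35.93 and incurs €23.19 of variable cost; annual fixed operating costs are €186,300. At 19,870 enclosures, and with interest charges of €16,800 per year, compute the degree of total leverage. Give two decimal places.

5.06

Total contribution margin = 19,870 × €12.74 = €253,143.80.
Operating income = contribution − fixed costs = €253,143.80 − €186,300 = €66,843.80. Interest = €16,800.00.
DOL = €253,143.80 ÷ €66,843.80 = 3.7871; DFL = €66,843.80 ÷ €50,043.80 = 1.3357.
DCL = DOL × DFL = 3.7871 × 1.3357 = 5.0584.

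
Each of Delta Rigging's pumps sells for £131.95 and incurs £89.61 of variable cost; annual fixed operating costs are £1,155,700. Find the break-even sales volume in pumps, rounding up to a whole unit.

27,296 pumps

Contribution margin per unit = £131.95 − £89.61 = £42.34.
Break-even Q = £1,155,700 / £42.34 = 27,295.70 → 27,296 pumps.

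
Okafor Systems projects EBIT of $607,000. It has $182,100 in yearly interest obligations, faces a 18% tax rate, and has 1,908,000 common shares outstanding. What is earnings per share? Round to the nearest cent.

$0.18

Interest = $182,100.00, so EBT = $607,000 − $182,100.00 = $424,900.00.
Net income = $424,900.00 × (1 − 0.18) = $348,418.00.
EPS = $348,418.00 ÷ 1,908,000 = $0.18.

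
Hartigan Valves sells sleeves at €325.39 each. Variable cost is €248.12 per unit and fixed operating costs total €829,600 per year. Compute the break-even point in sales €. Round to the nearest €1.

€3,493,510

CM per unit = €325.39 − €248.12 = €77.27; CM ratio = €77.27 / €325.39 = 0.2375.
Break-even revenue = fixed costs × price ÷ CM = €829,600 × €325.39 ÷ €77.27 = €3,493,510.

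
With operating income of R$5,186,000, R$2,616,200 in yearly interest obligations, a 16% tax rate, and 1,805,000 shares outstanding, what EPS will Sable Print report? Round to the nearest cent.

R$1.20

Pre-tax income = R$5,186,000 − R$2,616,200.00 = R$2,569,800.00.
After tax at 16%: net income = R$2,569,800.00 × 0.84 = R$2,158,632.00.
EPS = R$2,158,632.00 ÷ 1,805,000 = R$1.20.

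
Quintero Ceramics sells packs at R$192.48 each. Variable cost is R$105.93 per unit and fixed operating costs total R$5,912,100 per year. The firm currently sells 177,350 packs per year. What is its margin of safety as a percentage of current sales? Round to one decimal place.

Each unit contributes R$192.48 − R$105.93 = R$86.55. Break-even units = R$5,912,100 ÷ R$86.55 = 68,308.49; break-even revenue = 68,308.49 × R$192.48 = R$13,148,018.58.
Actual sales revenue = 177,350 × R$192.48 = R$34,136,328.00.
Margin of safety = (R$34,136,328.00 − R$13,148,018.58) ÷ R$34,136,328.00 = 61.5%.

61.5%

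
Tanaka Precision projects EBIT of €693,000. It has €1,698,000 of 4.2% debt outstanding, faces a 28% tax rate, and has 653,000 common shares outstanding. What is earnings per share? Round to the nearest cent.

Interest = €71,316.00, so EBT = €693,000 − €71,316.00 = €621,684.00.
After tax at 28%: net income = €621,684.00 × 0.72 = €447,612.48.
EPS = €447,612.48 ÷ 653,000 = €0.69.

€0.69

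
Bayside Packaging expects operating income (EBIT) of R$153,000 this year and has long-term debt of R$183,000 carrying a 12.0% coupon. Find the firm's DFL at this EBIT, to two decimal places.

1.17

Interest = R$21,960.00.
DFL = EBIT ÷ (EBIT − I) = R$153,000 ÷ (R$153,000 − R$21,960.00) = R$153,000 ÷ R$131,040.00 = 1.1676.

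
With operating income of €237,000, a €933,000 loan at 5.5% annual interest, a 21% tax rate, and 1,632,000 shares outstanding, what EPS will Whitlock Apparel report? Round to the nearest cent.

Interest = €51,315.00, so EBT = €237,000 − €51,315.00 = €185,685.00.
Net income = €185,685.00 × (1 − 0.21) = €146,691.15.
Per share: €146,691.15 / 1,632,000 shares = €0.09.

€0.09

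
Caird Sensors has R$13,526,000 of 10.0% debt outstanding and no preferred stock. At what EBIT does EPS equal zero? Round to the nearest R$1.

Annual interest = 10.0% × R$13,526,000 = R$1,352,600.00.
Without preferred stock the financial break-even is simply EBIT = interest = R$1,352,600.00.

R$1,352,600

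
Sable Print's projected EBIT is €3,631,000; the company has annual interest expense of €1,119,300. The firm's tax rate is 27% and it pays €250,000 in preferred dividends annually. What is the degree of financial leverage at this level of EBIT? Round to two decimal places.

1.67

Interest = €1,119,300.00.
Pre-tax preferred-dividend burden = €250,000 ÷ (1 − 0.27) = €342,465.75.
DFL = EBIT ÷ [EBIT − I − D_p/(1−t)] = €3,631,000 ÷ [€3,631,000 − €1,119,300.00 − €342,465.75] = €3,631,000 ÷ €2,169,234.25 = 1.6739.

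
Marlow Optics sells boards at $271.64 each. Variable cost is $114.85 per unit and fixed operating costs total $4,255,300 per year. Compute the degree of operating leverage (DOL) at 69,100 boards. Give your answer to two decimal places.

At 69,100 units, contribution = 69,100 × $156.79 = $10,834,189.00.
Subtracting fixed costs: EBIT = $10,834,189.00 − $4,255,300 = $6,578,889.00.
Degree of operating leverage = $10,834,189.00 / $6,578,889.00 = 1.6468.

1.65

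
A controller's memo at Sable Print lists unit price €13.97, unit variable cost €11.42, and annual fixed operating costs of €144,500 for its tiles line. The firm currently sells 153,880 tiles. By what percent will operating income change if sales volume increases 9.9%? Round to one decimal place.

Contribution at this volume is 153,880 × €2.55 = €392,394.00.
Subtracting fixed costs: EBIT = €392,394.00 − €144,500 = €247,894.00.
So DOL = total CM / EBIT = €392,394.00 / €247,894.00 = 1.5829.
So EBIT moves 1.5829 × (+9.9%) = +15.7%.

+15.7%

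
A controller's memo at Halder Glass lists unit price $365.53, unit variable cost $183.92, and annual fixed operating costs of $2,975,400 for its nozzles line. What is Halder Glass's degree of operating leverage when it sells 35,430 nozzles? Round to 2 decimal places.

1.86

At 35,430 units, contribution = 35,430 × $181.61 = $6,434,442.30.
EBIT = $6,434,442.30 − $2,975,400 = $3,459,042.30.
Degree of operating leverage = $6,434,442.30 / $3,459,042.30 = 1.8602.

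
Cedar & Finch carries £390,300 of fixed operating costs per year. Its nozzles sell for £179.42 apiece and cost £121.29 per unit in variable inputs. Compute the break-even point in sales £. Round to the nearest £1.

£1,204,673

CM per unit = £179.42 − £121.29 = £58.13; CM ratio = £58.13 / £179.42 = 0.3240.
Break-even revenue = fixed costs × price ÷ CM = £390,300 × £179.42 ÷ £58.13 = £1,204,673.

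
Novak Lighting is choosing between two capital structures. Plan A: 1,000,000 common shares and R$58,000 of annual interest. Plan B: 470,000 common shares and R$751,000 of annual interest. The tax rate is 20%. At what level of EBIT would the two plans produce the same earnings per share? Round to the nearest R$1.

R$1,365,547

At indifference, (EBIT − 58,000)(1 − t)/1,000,000 = (EBIT − 751,000)(1 − t)/470,000.
The (1 − t) factor cancels: (EBIT − 58,000) × 470,000 = (EBIT − 751,000) × 1,000,000.
Solving, EBIT = (751,000·1,000,000 − 58,000·470,000) / (1,000,000 − 470,000) = 723,740,000,000 / 530,000 = 1,365,547.17.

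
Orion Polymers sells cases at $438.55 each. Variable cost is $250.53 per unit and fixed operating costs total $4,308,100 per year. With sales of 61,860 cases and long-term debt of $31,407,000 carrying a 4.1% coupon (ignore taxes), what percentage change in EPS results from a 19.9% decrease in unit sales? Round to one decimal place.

-38.4%

Contribution at this volume is 61,860 × $188.02 = $11,630,917.20.
Operating income = contribution − fixed costs = $11,630,917.20 − $4,308,100 = $7,322,817.20.
Interest = $1,287,687.00, so EBIT − I = $6,035,130.20.
DCL = total CM / (EBIT − I) = $11,630,917.20 / $6,035,130.20 = 1.9272.
EPS therefore changes by 1.9272 × (-19.9%) = -38.4%.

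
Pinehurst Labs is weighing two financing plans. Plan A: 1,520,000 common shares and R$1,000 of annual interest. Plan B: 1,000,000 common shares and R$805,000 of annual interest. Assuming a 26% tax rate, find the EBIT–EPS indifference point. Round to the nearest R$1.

R$2,351,154

Set EPS_A = EPS_B: (EBIT − R$1,000)(1 − 0.26) ÷ 1,520,000 = (EBIT − R$805,000)(1 − 0.26) ÷ 1,000,000.
The (1 − t) factor cancels: (EBIT − 1,000) × 1,000,000 = (EBIT − 805,000) × 1,520,000.
Solving, EBIT = (805,000·1,520,000 − 1,000·1,000,000) / (1,520,000 − 1,000,000) = 1,222,600,000,000 / 520,000 = 2,351,153.85.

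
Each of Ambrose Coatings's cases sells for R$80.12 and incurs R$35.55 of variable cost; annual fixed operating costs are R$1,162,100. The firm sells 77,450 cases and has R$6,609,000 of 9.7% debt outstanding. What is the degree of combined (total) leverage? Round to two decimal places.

Total contribution margin = 77,450 × R$44.57 = R$3,451,946.50.
Operating income = contribution − fixed costs = R$3,451,946.50 − R$1,162,100 = R$2,289,846.50. Interest = R$641,073.00, so EBIT − I = R$1,648,773.50.
DCL = contribution ÷ (EBIT − I) = R$3,451,946.50 ÷ R$1,648,773.50 = 2.0936.

2.09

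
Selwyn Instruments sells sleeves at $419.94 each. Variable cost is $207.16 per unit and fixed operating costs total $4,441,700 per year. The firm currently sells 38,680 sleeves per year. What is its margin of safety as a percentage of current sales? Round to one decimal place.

46.0%

Each unit contributes $419.94 − $207.16 = $212.78. Break-even units = $4,441,700 ÷ $212.78 = 20,874.61; break-even revenue = 20,874.61 × $419.94 = $8,766,084.68.
Current sales = 38,680 × $419.94 = $16,243,279.20.
Margin of safety = ($16,243,279.20 − $8,766,084.68) ÷ $16,243,279.20 = 46.0%.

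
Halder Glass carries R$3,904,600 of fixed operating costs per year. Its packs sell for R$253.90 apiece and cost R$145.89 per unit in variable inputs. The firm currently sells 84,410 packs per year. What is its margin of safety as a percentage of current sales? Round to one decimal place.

57.2%

Contribution margin per unit = R$253.90 − R$145.89 = R$108.01. Break-even units = R$3,904,600 ÷ R$108.01 = 36,150.36; break-even revenue = 36,150.36 × R$253.90 = R$9,178,575.50.
Current sales = 84,410 × R$253.90 = R$21,431,699.00.
Margin of safety = (R$21,431,699.00 − R$9,178,575.50) ÷ R$21,431,699.00 = 57.2%.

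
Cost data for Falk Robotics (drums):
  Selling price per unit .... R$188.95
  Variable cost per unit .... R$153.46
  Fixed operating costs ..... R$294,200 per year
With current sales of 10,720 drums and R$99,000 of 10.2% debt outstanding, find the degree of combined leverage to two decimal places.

5.00

At 10,720 units, contribution = 10,720 × R$35.49 = R$380,452.80.
EBIT = R$380,452.80 − R$294,200 = R$86,252.80. Interest = R$10,098.00.
DOL = R$380,452.80 ÷ R$86,252.80 = 4.4109; DFL = R$86,252.80 ÷ R$76,154.80 = 1.1326.
DCL = DOL × DFL = 4.4109 × 1.1326 = 4.9958.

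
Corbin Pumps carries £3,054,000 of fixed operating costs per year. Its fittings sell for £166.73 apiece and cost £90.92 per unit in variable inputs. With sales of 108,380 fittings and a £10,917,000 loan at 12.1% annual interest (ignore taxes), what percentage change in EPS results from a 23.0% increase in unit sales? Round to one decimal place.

Total contribution margin = 108,380 × £75.81 = £8,216,287.80.
EBIT = £8,216,287.80 − £3,054,000 = £5,162,287.80.
After interest of £1,320,957.00, pre-tax earnings = £3,841,330.80.
DCL = total CM / (EBIT − I) = £8,216,287.80 / £3,841,330.80 = 2.1389.
%ΔEPS = DCL × %ΔSales = 2.1389 × +23.0% = +49.2%.

+49.2%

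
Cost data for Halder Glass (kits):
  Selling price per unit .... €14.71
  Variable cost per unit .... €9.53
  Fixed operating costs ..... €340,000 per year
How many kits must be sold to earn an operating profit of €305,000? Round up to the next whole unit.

124,518 kits

Each unit contributes €14.71 − €9.53 = €5.18.
Required volume = (fixed costs + target profit) ÷ CM = (€340,000 + €305,000) ÷ €5.18 = 124,517.37, so 124,518 kits.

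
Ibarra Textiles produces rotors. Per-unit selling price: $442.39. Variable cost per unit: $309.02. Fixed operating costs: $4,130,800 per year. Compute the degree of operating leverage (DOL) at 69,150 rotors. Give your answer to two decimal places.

Contribution at this volume is 69,150 × $133.37 = $9,222,535.50.
Subtracting fixed costs: EBIT = $9,222,535.50 − $4,130,800 = $5,091,735.50.
DOL = contribution ÷ EBIT = $9,222,535.50 ÷ $5,091,735.50 = 1.8113.

1.81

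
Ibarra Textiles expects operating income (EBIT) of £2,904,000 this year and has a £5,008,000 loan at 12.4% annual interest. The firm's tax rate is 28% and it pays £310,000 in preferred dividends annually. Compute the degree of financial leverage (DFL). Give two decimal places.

Annual interest charges come to £620,992.00.
Pre-tax preferred-dividend burden = £310,000 ÷ (1 − 0.28) = £430,555.56.
DFL = EBIT ÷ [EBIT − I − D_p/(1−t)] = £2,904,000 ÷ [£2,904,000 − £620,992.00 − £430,555.56] = £2,904,000 ÷ £1,852,452.44 = 1.5677.

1.57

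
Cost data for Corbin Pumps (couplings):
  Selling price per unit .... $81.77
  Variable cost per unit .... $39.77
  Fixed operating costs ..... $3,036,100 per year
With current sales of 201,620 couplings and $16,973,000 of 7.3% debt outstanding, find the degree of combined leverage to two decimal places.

2.02

Contribution at this volume is 201,620 × $42.00 = $8,468,040.00.
Operating income = contribution − fixed costs = $8,468,040.00 − $3,036,100 = $5,431,940.00. Interest = $1,239,029.00.
DOL = $8,468,040.00 ÷ $5,431,940.00 = 1.5589; DFL = $5,431,940.00 ÷ $4,192,911.00 = 1.2955.
DCL = DOL × DFL = 1.5589 × 1.2955 = 2.0196.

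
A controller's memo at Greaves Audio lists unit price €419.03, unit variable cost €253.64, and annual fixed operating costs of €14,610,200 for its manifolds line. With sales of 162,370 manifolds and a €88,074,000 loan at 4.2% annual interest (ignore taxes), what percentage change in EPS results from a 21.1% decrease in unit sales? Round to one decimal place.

-66.3%

Contribution at this volume is 162,370 × €165.39 = €26,854,374.30.
EBIT = €26,854,374.30 − €14,610,200 = €12,244,174.30.
Interest = €3,699,108.00, so EBIT − I = €8,545,066.30.
Degree of combined leverage = contribution ÷ (EBIT − I) = €26,854,374.30 ÷ €8,545,066.30 = 3.1427.
EPS therefore changes by 3.1427 × (-21.1%) = -66.3%.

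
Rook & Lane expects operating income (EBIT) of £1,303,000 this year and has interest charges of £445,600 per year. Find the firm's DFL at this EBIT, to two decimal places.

1.52

Interest = £445,600.00.
DFL = EBIT ÷ (EBIT − I) = £1,303,000 ÷ (£1,303,000 − £445,600.00) = £1,303,000 ÷ £857,400.00 = 1.5197.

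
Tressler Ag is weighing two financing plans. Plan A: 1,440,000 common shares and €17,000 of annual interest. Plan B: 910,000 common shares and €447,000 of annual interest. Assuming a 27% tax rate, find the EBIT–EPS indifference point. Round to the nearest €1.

At indifference, (EBIT − 17,000)(1 − t)/1,440,000 = (EBIT − 447,000)(1 − t)/910,000.
The (1 − t) factor cancels: (EBIT − 17,000) × 910,000 = (EBIT − 447,000) × 1,440,000.
Solving, EBIT = (447,000·1,440,000 − 17,000·910,000) / (1,440,000 − 910,000) = 628,210,000,000 / 530,000 = 1,185,301.89.

€1,185,302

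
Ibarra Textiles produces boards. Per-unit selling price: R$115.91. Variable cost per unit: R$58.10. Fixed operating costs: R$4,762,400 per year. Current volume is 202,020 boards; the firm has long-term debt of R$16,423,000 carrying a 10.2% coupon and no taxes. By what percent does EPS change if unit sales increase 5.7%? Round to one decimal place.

At 202,020 units, contribution = 202,020 × R$57.81 = R$11,678,776.20.
Operating income = contribution − fixed costs = R$11,678,776.20 − R$4,762,400 = R$6,916,376.20.
Interest = R$1,675,146.00, so EBIT − I = R$5,241,230.20.
Degree of combined leverage = contribution ÷ (EBIT − I) = R$11,678,776.20 ÷ R$5,241,230.20 = 2.2283.
%ΔEPS = DCL × %ΔSales = 2.2283 × +5.7% = +12.7%.

+12.7%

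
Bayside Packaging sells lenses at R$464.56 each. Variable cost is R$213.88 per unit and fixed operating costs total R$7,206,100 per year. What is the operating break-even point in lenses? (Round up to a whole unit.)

Each unit contributes R$464.56 − R$213.88 = R$250.68.
Break-even Q = R$7,206,100 / R$250.68 = 28,746.21 → 28,747 lenses.

28,747 lenses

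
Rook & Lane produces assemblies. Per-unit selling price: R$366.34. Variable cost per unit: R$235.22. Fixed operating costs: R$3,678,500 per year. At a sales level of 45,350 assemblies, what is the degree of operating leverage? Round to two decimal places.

Total contribution margin = 45,350 × R$131.12 = R$5,946,292.00.
EBIT = R$5,946,292.00 − R$3,678,500 = R$2,267,792.00.
So DOL = total CM / EBIT = R$5,946,292.00 / R$2,267,792.00 = 2.6221.

2.62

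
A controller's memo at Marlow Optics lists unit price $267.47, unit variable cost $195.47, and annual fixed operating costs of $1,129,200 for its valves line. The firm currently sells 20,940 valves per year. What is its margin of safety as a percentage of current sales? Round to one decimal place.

25.1%

Unit CM = price − variable cost = $267.47 − $195.47 = $72.00. Break-even units = $1,129,200 ÷ $72.00 = 15,683.33; break-even revenue = 15,683.33 × $267.47 = $4,194,821.17.
Current sales = 20,940 × $267.47 = $5,600,821.80.
Margin of safety = ($5,600,821.80 − $4,194,821.17) ÷ $5,600,821.80 = 25.1%.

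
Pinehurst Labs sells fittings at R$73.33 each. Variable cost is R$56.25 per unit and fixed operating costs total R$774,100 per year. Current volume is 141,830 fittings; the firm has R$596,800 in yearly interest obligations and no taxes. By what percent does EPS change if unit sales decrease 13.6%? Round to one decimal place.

Contribution at this volume is 141,830 × R$17.08 = R$2,422,456.40.
Operating income = contribution − fixed costs = R$2,422,456.40 − R$774,100 = R$1,648,356.40.
Interest = R$596,800.00, so EBIT − I = R$1,051,556.40.
DCL = total CM / (EBIT − I) = R$2,422,456.40 / R$1,051,556.40 = 2.3037.
EPS therefore changes by 2.3037 × (-13.6%) = -31.3%.

-31.3%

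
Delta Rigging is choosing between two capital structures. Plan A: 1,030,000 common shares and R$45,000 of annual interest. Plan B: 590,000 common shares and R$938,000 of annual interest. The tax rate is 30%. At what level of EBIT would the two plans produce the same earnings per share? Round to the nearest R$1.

Set EPS_A = EPS_B: (EBIT − R$45,000)(1 − 0.30) ÷ 1,030,000 = (EBIT − R$938,000)(1 − 0.30) ÷ 590,000.
Cancelling (1 − t) and cross-multiplying: 590,000·(EBIT − 45,000) = 1,030,000·(EBIT − 938,000).
Solving, EBIT = (938,000·1,030,000 − 45,000·590,000) / (1,030,000 − 590,000) = 939,590,000,000 / 440,000 = 2,135,431.82.

R$2,135,432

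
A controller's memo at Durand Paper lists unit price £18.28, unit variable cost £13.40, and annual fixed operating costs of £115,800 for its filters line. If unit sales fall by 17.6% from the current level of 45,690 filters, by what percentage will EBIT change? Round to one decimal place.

Contribution at this volume is 45,690 × £4.88 = £222,967.20.
EBIT = £222,967.20 − £115,800 = £107,167.20.
So DOL = total CM / EBIT = £222,967.20 / £107,167.20 = 2.0806.
%ΔEBIT = DOL × %ΔSales = 2.0806 × -17.6% = -36.6%.

-36.6%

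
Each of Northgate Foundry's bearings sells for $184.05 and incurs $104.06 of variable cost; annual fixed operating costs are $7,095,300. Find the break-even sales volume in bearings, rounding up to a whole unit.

88,703 bearings

Each unit contributes $184.05 − $104.06 = $79.99.
Units to break even: $7,095,300 ÷ $79.99 = 88,702.34, rounded up to 88,703.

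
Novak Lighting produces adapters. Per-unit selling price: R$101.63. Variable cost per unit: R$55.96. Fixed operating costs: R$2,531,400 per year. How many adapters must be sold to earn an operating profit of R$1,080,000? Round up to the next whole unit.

79,076 adapters

Contribution margin per unit = R$101.63 − R$55.96 = R$45.67.
Units = (FC + target) / CM = (R$2,531,400 + R$1,080,000) / R$45.67 = 79,075.98, so 79,076 adapters.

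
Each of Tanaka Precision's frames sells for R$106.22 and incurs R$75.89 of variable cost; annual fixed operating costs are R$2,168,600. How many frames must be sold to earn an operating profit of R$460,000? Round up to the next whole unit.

Each unit contributes R$106.22 − R$75.89 = R$30.33.
Required volume = (fixed costs + target profit) ÷ CM = (R$2,168,600 + R$460,000) ÷ R$30.33 = 86,666.67, so 86,667 frames.

86,667 frames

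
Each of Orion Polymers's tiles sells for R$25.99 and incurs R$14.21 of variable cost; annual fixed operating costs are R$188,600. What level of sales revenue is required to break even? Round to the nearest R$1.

Contribution margin per unit = R$25.99 − R$14.21 = R$11.78, a CM ratio of R$11.78 ÷ R$25.99 = 0.4533.
Break-even sales = FC ÷ CM ratio = R$188,600 × R$25.99 / R$11.78 = R$416,105.

R$416,105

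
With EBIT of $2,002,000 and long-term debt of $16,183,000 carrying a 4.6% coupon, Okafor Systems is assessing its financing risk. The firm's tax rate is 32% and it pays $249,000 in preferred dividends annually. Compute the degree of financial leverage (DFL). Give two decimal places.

2.25

Annual interest charges come to $744,418.00.
Preferred dividends grossed up pre-tax: $249,000 / (1 − 0.32) = $366,176.47.
DFL = EBIT ÷ [EBIT − I − D_p/(1−t)] = $2,002,000 ÷ [$2,002,000 − $744,418.00 − $366,176.47] = $2,002,000 ÷ $891,405.53 = 2.2459.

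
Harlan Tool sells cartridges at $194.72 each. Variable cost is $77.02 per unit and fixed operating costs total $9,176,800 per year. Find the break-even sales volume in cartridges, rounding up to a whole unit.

Each unit contributes $194.72 − $77.02 = $117.70.
Break-even Q = $9,176,800 / $117.70 = 77,967.71 → 77,968 cartridges.

77,968 cartridges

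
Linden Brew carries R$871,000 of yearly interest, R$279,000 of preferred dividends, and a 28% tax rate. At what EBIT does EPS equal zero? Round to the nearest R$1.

Preferred dividends are paid after tax, so their pre-tax equivalent is R$279,000 ÷ (1 − 0.28) = R$387,500.00.
EPS = 0 when EBIT covers interest plus the pre-tax preferred burden: R$871,000 + R$387,500.00 = R$1,258,500.00.

R$1,258,500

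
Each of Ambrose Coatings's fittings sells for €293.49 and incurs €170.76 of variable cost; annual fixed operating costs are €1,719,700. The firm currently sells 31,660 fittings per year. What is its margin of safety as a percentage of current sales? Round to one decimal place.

Contribution margin per unit = €293.49 − €170.76 = €122.73. Break-even units = €1,719,700 ÷ €122.73 = 14,012.06; break-even revenue = 14,012.06 × €293.49 = €4,112,399.19.
Actual sales revenue = 31,660 × €293.49 = €9,291,893.40.
Margin of safety = (€9,291,893.40 − €4,112,399.19) ÷ €9,291,893.40 = 55.7%.

55.7%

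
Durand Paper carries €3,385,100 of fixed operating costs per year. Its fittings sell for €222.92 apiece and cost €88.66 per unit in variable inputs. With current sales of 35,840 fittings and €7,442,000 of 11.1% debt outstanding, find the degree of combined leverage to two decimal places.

Total contribution margin = 35,840 × €134.26 = €4,811,878.40.
Operating income = contribution − fixed costs = €4,811,878.40 − €3,385,100 = €1,426,778.40. Interest = €826,062.00, so EBIT − I = €600,716.40.
Degree of total leverage = total CM / (EBIT − interest) = €4,811,878.40 / €600,716.40 = 8.0102.

8.01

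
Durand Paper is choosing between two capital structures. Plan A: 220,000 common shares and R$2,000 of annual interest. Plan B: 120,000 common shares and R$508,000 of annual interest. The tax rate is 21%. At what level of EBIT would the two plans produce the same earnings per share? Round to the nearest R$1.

Set EPS_A = EPS_B: (EBIT − R$2,000)(1 − 0.21) ÷ 220,000 = (EBIT − R$508,000)(1 − 0.21) ÷ 120,000.
The (1 − t) factor cancels: (EBIT − 2,000) × 120,000 = (EBIT − 508,000) × 220,000.
Solving, EBIT = (508,000·220,000 − 2,000·120,000) / (220,000 − 120,000) = 111,520,000,000 / 100,000 = 1,115,200.00.

R$1,115,200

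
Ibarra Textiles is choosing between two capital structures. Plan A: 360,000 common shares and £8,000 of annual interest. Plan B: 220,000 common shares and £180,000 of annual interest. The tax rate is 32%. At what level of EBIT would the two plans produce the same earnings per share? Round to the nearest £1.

At indifference, (EBIT − 8,000)(1 − t)/360,000 = (EBIT − 180,000)(1 − t)/220,000.
The (1 − t) factor cancels: (EBIT − 8,000) × 220,000 = (EBIT − 180,000) × 360,000.
Solving, EBIT = (180,000·360,000 − 8,000·220,000) / (360,000 − 220,000) = 63,040,000,000 / 140,000 = 450,285.71.

£450,286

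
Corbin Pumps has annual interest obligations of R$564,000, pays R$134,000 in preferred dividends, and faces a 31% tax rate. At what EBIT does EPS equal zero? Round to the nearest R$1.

R$758,203

Grossing the preferred dividend up to pre-tax terms: R$134,000 / (1 − 0.31) = R$194,202.90.
Financial break-even EBIT = interest + D_p ÷ (1 − t) = R$564,000 + R$194,202.90 = R$758,202.90.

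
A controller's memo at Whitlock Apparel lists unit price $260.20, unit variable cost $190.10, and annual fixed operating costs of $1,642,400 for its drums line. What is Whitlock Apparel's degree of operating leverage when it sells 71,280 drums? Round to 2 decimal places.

At 71,280 units, contribution = 71,280 × $70.10 = $4,996,728.00.
EBIT = $4,996,728.00 − $1,642,400 = $3,354,328.00.
Degree of operating leverage = $4,996,728.00 / $3,354,328.00 = 1.4896.

1.49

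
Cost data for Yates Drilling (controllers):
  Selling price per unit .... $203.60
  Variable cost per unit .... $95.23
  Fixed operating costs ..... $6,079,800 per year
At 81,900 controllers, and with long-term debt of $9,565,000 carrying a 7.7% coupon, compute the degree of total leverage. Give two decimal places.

4.31

At 81,900 units, contribution = 81,900 × $108.37 = $8,875,503.00.
Subtracting fixed costs: EBIT = $8,875,503.00 − $6,079,800 = $2,795,703.00. Interest = $736,505.00.
DOL = $8,875,503.00 ÷ $2,795,703.00 = 3.1747; DFL = $2,795,703.00 ÷ $2,059,198.00 = 1.3577.
DCL = DOL × DFL = 3.1747 × 1.3577 = 4.3103.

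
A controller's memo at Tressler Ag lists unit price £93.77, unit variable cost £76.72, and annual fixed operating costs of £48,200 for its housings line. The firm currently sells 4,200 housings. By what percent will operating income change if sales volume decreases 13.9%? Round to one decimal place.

-42.5%

At 4,200 units, contribution = 4,200 × £17.05 = £71,610.00.
Subtracting fixed costs: EBIT = £71,610.00 − £48,200 = £23,410.00.
So DOL = total CM / EBIT = £71,610.00 / £23,410.00 = 3.0589.
Operating income changes by 3.0589 × -13.9% = -42.5%.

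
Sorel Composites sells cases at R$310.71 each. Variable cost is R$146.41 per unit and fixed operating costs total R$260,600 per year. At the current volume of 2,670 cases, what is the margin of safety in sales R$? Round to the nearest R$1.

Contribution margin per unit = R$310.71 − R$146.41 = R$164.30. Break-even units = R$260,600 ÷ R$164.30 = 1,586.12; break-even revenue = 1,586.12 × R$310.71 = R$492,824.26.
Current sales = 2,670 × R$310.71 = R$829,595.70.
Margin of safety = R$829,595.70 − R$492,824.26 = R$336,771.

R$336,771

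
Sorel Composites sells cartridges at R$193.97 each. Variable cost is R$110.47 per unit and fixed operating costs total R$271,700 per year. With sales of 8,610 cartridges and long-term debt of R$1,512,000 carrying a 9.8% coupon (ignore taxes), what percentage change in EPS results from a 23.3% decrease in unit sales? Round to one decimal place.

-56.0%

At 8,610 units, contribution = 8,610 × R$83.50 = R$718,935.00.
EBIT = R$718,935.00 − R$271,700 = R$447,235.00.
After interest of R$148,176.00, pre-tax earnings = R$299,059.00.
DCL = total CM / (EBIT − I) = R$718,935.00 / R$299,059.00 = 2.4040.
EPS therefore changes by 2.4040 × (-23.3%) = -56.0%.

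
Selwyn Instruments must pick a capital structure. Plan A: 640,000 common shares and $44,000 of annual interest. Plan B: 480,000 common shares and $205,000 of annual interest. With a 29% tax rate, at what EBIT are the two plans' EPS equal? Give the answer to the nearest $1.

At indifference, (EBIT − 44,000)(1 − t)/640,000 = (EBIT − 205,000)(1 − t)/480,000.
Cancelling (1 − t) and cross-multiplying: 480,000·(EBIT − 44,000) = 640,000·(EBIT − 205,000).
Solving, EBIT = (205,000·640,000 − 44,000·480,000) / (640,000 − 480,000) = 110,080,000,000 / 160,000 = 688,000.00.

$688,000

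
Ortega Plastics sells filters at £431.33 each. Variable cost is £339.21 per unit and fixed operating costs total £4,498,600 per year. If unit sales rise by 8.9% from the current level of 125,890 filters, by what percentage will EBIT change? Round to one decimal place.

+14.5%

Total contribution margin = 125,890 × £92.12 = £11,596,986.80.
Operating income = contribution − fixed costs = £11,596,986.80 − £4,498,600 = £7,098,386.80.
Degree of operating leverage = £11,596,986.80 / £7,098,386.80 = 1.6337.
So EBIT moves 1.6337 × (+8.9%) = +14.5%.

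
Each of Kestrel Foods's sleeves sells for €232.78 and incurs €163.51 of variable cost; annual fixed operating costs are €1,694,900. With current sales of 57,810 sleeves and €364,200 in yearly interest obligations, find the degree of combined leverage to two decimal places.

2.06

Total contribution margin = 57,810 × €69.27 = €4,004,498.70.
EBIT = €4,004,498.70 − €1,694,900 = €2,309,598.70. Interest = €364,200.00.
DOL = €4,004,498.70 ÷ €2,309,598.70 = 1.7339; DFL = €2,309,598.70 ÷ €1,945,398.70 = 1.1872.
Combined leverage = 1.7339 × 1.1872 = 2.0585.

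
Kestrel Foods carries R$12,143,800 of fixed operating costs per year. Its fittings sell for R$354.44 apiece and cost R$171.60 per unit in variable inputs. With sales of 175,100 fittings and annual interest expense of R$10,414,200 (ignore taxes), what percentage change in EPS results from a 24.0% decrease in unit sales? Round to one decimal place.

-81.2%

Total contribution margin = 175,100 × R$182.84 = R$32,015,284.00.
Subtracting fixed costs: EBIT = R$32,015,284.00 − R$12,143,800 = R$19,871,484.00.
After interest of R$10,414,200.00, pre-tax earnings = R$9,457,284.00.
Degree of combined leverage = contribution ÷ (EBIT − I) = R$32,015,284.00 ÷ R$9,457,284.00 = 3.3853.
%ΔEPS = DCL × %ΔSales = 3.3853 × -24.0% = -81.2%.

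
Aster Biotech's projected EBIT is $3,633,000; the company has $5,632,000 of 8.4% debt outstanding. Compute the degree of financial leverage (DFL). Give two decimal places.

1.15

Interest = $473,088.00.
Degree of financial leverage = EBIT / (EBIT − interest) = $3,633,000 / $3,159,912.00 = 1.1497.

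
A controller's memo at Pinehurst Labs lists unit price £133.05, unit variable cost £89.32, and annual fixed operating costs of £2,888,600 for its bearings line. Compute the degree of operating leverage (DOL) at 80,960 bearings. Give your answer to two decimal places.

Total contribution margin = 80,960 × £43.73 = £3,540,380.80.
Operating income = contribution − fixed costs = £3,540,380.80 − £2,888,600 = £651,780.80.
So DOL = total CM / EBIT = £3,540,380.80 / £651,780.80 = 5.4319.

5.43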